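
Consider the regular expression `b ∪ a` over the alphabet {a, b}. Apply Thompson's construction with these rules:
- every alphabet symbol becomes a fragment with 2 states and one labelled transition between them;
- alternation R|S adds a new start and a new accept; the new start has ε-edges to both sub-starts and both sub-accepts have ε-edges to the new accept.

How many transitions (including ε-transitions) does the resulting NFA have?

6

Recursing over subexpressions:
Each of the 2 symbol leaves contributes 1 transition (1 symbol, 0 ε).
  b ∪ a : 6 transitions (2 symbol, 4 ε)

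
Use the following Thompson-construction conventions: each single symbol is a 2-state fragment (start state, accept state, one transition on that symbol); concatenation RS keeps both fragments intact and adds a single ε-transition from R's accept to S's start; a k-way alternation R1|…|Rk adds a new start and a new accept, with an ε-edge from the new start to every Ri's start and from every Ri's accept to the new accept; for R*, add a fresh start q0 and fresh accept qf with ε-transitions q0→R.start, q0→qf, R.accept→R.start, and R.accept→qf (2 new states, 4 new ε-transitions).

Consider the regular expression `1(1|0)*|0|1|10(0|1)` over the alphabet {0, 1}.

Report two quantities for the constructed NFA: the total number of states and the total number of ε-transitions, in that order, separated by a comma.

26, 23

Recursing over subexpressions:
Each of the 9 symbol leaves contributes 2 states and 0 ε-transitions.
  1|0 — 6 states, 4 ε-transitions
  (1|0)* — 8 states, 8 ε-transitions
  1(1|0)* — 10 states, 9 ε-transitions
  0|1 — 6 states, 4 ε-transitions
  10(0|1) — 10 states, 6 ε-transitions
  1(1|0)*|0|1|10(0|1) — 26 states, 23 ε-transitions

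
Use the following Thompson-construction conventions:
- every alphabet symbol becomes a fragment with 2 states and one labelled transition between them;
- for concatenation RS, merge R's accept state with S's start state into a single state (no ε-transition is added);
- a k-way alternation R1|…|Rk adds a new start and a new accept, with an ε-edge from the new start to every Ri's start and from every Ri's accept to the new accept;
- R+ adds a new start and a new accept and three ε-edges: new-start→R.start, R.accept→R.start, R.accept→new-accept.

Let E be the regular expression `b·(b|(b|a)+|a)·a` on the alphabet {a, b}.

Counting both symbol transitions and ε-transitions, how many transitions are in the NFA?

Bottom-up over the parse tree:
Each of the 6 symbol leaves contributes 1 transition (1 symbol, 0 ε).
  b|a = 6 transitions (2 symbol, 4 ε)
  (b|a)+ = 9 transitions (2 symbol, 7 ε)
  b|(b|a)+|a = 17 transitions (4 symbol, 13 ε)
  b·(b|(b|a)+|a)·a = 19 transitions (6 symbol, 13 ε)

19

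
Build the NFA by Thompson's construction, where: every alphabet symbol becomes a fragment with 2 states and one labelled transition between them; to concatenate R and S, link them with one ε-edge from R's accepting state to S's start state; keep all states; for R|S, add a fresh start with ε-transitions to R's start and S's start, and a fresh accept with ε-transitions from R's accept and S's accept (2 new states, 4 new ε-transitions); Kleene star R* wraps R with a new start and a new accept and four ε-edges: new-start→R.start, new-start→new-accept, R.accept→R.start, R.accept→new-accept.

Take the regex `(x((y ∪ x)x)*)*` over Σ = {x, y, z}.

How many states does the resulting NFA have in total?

Recursing over subexpressions:
Each of the 4 symbol leaves contributes a 2-state fragment.
  y ∪ x : 6 states
  (y ∪ x)x : 8 states
  ((y ∪ x)x)* : 10 states
  x((y ∪ x)x)* : 12 states
  (x((y ∪ x)x)*)* : 14 states

14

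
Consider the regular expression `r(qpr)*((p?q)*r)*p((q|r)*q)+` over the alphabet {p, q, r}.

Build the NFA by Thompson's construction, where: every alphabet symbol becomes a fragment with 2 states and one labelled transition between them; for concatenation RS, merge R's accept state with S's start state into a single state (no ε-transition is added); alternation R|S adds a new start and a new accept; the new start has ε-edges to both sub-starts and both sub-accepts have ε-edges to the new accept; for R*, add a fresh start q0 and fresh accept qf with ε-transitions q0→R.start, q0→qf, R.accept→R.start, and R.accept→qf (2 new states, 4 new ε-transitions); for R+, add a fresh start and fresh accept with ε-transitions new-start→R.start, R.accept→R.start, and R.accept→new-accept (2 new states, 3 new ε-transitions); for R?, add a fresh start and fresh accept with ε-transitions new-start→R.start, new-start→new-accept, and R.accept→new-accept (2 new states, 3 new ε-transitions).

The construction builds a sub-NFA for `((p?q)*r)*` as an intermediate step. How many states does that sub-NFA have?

10

Fragment for `((p?q)*r)*`:
Each of the 3 symbol leaves contributes a 2-state fragment.
  p? → 4 states
  p?q → 5 states
  (p?q)* → 7 states
  (p?q)*r → 8 states
  ((p?q)*r)* → 10 states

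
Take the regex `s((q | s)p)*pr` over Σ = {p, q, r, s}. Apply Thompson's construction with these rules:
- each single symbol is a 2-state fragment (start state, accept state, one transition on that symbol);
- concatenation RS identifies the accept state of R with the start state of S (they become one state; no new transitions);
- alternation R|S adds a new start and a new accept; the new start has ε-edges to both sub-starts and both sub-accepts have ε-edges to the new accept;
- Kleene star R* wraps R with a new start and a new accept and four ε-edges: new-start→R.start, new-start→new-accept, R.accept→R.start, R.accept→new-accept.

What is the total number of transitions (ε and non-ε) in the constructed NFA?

14

Bottom-up over the parse tree:
Each of the 6 symbol leaves contributes 1 transition (1 symbol, 0 ε).
  q | s : 6 transitions (2 symbol, 4 ε)
  (q | s)p : 7 transitions (3 symbol, 4 ε)
  ((q | s)p)* : 11 transitions (3 symbol, 8 ε)
  s((q | s)p)*pr : 14 transitions (6 symbol, 8 ε)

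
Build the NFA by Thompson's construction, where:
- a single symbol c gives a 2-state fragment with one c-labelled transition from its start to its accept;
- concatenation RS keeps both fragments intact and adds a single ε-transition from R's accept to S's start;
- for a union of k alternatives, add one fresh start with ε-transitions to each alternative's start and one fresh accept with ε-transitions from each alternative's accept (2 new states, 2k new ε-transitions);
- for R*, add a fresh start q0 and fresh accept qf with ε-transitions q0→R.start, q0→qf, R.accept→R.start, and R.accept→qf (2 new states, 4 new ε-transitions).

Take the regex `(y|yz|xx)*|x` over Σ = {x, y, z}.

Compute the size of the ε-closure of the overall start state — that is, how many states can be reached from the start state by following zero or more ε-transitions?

Compute the ε-closure size of each fragment's start state recursively; a symbol fragment's start has no outgoing ε-edge, so its closure is just itself (size 1).
  yz → same as the first factor's closure: C = 1
  xx → C equals the left operand's closure size = 1 (its accept is not ε-reachable, so the closure stops there)
  y|yz|xx → new start ε-reaches every alternative's start; none of them accept ε, so the new accept is not reached: C = 1 + 1 + 1 + 1 = 4
  (y|yz|xx)* → new start has ε-edges to the inner start and to the new accept, so C = 2 + 4 = 6
  (y|yz|xx)*|x → C = 1 (new start) + (6 + 1) + 1 (new accept, since some branch ε-reaches its own accept) = 9

9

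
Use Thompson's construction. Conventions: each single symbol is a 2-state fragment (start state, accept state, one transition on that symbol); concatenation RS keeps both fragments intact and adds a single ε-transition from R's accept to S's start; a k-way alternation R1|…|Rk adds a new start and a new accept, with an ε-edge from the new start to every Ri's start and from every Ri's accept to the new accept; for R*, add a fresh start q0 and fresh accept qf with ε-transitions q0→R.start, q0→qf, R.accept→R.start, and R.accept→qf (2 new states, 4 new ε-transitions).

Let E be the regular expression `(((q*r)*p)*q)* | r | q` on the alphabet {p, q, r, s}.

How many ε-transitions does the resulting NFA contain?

Per subexpression:
Each of the 6 symbol leaves contributes 0 ε-transitions.
  q* → 4 ε-transitions
  q*r → 5 ε-transitions
  (q*r)* → 9 ε-transitions
  (q*r)*p → 10 ε-transitions
  ((q*r)*p)* → 14 ε-transitions
  ((q*r)*p)*q → 15 ε-transitions
  (((q*r)*p)*q)* → 19 ε-transitions
  (((q*r)*p)*q)* | r | q → 25 ε-transitions

25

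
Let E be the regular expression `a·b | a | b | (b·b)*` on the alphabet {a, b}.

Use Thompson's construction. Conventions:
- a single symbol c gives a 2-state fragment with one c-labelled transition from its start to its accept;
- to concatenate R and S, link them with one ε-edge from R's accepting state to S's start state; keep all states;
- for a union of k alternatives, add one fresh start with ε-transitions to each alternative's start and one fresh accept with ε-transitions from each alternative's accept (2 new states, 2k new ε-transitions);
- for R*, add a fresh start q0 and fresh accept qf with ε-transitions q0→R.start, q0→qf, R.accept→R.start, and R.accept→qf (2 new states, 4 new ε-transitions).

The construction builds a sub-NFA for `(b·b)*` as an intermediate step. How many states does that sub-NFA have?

6

Fragment for `(b·b)*`:
Each of the 2 symbol leaves contributes a 2-state fragment.
  b·b : 4 states
  (b·b)* : 6 states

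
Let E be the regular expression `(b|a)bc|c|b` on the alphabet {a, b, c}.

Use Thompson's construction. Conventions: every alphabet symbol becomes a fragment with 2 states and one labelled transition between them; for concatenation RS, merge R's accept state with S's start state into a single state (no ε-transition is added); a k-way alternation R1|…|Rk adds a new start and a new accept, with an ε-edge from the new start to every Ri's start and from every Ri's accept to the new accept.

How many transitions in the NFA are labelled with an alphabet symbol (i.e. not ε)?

6

Recursing over subexpressions:
Each of the 6 symbol leaves contributes exactly 1 symbol transition.
  b|a — 2 symbol transitions
  (b|a)bc — 4 symbol transitions
  (b|a)bc|c|b — 6 symbol transitions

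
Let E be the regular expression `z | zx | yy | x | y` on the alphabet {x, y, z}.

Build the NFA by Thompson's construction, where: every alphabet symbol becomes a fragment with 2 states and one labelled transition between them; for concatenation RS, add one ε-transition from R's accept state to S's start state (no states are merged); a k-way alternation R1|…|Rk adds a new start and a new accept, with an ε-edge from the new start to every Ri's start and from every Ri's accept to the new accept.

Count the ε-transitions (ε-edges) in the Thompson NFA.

12

By structural recursion:
Each of the 7 symbol leaves contributes 0 ε-transitions.
  zx → 1 ε-transition
  yy → 1 ε-transition
  z | zx | yy | x | y → 12 ε-transitions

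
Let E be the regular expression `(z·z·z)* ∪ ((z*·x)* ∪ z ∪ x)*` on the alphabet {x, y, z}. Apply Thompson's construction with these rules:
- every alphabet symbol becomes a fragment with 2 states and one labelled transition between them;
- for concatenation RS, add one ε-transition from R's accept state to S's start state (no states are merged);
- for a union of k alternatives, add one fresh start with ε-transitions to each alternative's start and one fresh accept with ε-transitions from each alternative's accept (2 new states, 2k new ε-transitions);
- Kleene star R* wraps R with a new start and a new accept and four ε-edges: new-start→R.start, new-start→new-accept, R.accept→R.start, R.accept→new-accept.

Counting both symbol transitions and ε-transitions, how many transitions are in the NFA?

36

Bottom-up over the parse tree:
Each of the 7 symbol leaves contributes 1 transition (1 symbol, 0 ε).
  z·z·z : 5 transitions (3 symbol, 2 ε)
  (z·z·z)* : 9 transitions (3 symbol, 6 ε)
  z* : 5 transitions (1 symbol, 4 ε)
  z*·x : 7 transitions (2 symbol, 5 ε)
  (z*·x)* : 11 transitions (2 symbol, 9 ε)
  (z*·x)* ∪ z ∪ x : 19 transitions (4 symbol, 15 ε)
  ((z*·x)* ∪ z ∪ x)* : 23 transitions (4 symbol, 19 ε)
  (z·z·z)* ∪ ((z*·x)* ∪ z ∪ x)* : 36 transitions (7 symbol, 29 ε)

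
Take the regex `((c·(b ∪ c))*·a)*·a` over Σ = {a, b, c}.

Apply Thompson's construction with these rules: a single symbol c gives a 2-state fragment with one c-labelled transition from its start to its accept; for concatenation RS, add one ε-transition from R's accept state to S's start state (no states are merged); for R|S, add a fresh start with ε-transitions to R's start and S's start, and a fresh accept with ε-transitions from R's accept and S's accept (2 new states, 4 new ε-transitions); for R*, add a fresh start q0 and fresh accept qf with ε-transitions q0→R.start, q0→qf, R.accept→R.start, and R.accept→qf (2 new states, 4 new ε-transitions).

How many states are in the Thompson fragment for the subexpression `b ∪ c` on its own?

Fragment for `b ∪ c`:
Each of the 2 symbol leaves contributes a 2-state fragment.
  b ∪ c = 6 states

6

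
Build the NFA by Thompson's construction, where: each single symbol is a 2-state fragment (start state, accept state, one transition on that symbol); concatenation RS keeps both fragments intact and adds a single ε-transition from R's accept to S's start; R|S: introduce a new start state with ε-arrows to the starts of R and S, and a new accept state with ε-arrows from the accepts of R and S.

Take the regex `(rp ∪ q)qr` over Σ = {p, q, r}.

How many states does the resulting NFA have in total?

12

Per subexpression:
Each of the 5 symbol leaves contributes a 2-state fragment.
  rp : 4 states
  rp ∪ q : 8 states
  (rp ∪ q)qr : 12 states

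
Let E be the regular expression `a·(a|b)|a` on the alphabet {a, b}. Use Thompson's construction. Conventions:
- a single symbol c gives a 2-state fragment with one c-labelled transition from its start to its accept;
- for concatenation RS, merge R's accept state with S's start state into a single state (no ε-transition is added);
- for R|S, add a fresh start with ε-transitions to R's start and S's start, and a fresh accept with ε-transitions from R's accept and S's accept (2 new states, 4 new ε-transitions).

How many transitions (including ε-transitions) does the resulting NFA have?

12

Recursing over subexpressions:
Each of the 4 symbol leaves contributes 1 transition (1 symbol, 0 ε).
  a|b — 6 transitions (2 symbol, 4 ε)
  a·(a|b) — 7 transitions (3 symbol, 4 ε)
  a·(a|b)|a — 12 transitions (4 symbol, 8 ε)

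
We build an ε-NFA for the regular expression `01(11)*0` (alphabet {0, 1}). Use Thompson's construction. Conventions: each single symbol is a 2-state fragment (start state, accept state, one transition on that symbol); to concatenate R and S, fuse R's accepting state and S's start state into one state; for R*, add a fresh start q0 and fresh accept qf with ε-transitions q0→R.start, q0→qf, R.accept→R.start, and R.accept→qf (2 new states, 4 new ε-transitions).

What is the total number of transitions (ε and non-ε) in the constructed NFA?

By structural recursion:
Each of the 5 symbol leaves contributes 1 transition (1 symbol, 0 ε).
  11 : 2 transitions (2 symbol, 0 ε)
  (11)* : 6 transitions (2 symbol, 4 ε)
  01(11)*0 : 9 transitions (5 symbol, 4 ε)

9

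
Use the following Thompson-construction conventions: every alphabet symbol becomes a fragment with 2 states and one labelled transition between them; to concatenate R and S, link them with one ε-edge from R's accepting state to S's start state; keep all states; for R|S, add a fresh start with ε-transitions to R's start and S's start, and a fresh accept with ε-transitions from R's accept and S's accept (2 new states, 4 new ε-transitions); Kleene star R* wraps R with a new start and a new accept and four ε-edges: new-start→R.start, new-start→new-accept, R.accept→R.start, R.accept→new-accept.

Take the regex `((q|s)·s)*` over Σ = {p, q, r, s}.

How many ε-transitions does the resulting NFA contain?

Recursing over subexpressions:
Each of the 3 symbol leaves contributes 0 ε-transitions.
  q|s — 4 ε-transitions
  (q|s)·s — 5 ε-transitions
  ((q|s)·s)* — 9 ε-transitions

9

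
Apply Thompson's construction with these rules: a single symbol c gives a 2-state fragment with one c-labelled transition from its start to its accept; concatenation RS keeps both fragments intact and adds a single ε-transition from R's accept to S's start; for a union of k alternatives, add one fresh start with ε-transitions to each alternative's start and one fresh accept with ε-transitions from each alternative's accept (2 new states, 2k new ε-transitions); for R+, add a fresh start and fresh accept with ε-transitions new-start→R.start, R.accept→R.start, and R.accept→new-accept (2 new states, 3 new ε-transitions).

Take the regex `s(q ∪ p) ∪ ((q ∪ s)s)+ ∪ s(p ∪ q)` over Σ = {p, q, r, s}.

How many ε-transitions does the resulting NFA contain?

24

Per subexpression:
Each of the 9 symbol leaves contributes 0 ε-transitions.
  q ∪ p = 4 ε-transitions
  s(q ∪ p) = 5 ε-transitions
  q ∪ s = 4 ε-transitions
  (q ∪ s)s = 5 ε-transitions
  ((q ∪ s)s)+ = 8 ε-transitions
  p ∪ q = 4 ε-transitions
  s(p ∪ q) = 5 ε-transitions
  s(q ∪ p) ∪ ((q ∪ s)s)+ ∪ s(p ∪ q) = 24 ε-transitions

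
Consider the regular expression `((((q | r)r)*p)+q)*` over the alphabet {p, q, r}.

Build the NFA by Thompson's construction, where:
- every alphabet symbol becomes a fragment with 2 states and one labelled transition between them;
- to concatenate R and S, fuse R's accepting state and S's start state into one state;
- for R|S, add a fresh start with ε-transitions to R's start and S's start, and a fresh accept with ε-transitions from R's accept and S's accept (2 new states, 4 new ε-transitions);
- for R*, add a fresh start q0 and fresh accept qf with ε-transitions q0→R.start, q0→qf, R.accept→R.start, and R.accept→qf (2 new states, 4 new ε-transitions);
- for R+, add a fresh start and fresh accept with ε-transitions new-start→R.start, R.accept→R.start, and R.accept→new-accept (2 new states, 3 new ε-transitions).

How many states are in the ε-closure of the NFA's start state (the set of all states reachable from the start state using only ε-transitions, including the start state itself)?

8

Compute the ε-closure size of each fragment's start state recursively; a symbol fragment's start has no outgoing ε-edge, so its closure is just itself (size 1).
  q | r — new start ε-reaches every alternative's start; none of them accept ε, so the new accept is not reached: C = 1 + 1 + 1 = 3
  (q | r)r — C equals the left operand's closure size = 3 (its accept is not ε-reachable, so the closure stops there)
  ((q | r)r)* — the star's fresh start ε-reaches both the body's start and the fresh accept: C = 2 + 3 = 5
  ((q | r)r)*p — C = 5 + (1−1) = 5 (closure spills across the concat boundary because the left factor accepts ε)
  (((q | r)r)*p)+ — new start ε-reaches only the body's start; the new accept needs a symbol first: C = 1 + 5 = 6
  (((q | r)r)*p)+q — C equals the left operand's closure size = 6 (its accept is not ε-reachable, so the closure stops there)
  ((((q | r)r)*p)+q)* — C = 1 (new start) + 6 (body) + 1 (new accept) = 8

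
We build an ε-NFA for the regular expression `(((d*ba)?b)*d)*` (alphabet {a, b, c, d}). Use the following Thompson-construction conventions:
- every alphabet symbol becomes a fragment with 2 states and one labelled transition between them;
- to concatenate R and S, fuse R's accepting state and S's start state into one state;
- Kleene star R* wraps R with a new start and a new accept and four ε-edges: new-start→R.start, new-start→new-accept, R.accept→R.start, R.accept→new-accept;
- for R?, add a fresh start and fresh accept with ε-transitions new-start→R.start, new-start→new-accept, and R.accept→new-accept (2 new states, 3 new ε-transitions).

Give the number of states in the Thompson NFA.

14

By structural recursion:
Each of the 5 symbol leaves contributes a 2-state fragment.
  d* → 4 states
  d*ba → 6 states
  (d*ba)? → 8 states
  (d*ba)?b → 9 states
  ((d*ba)?b)* → 11 states
  ((d*ba)?b)*d → 12 states
  (((d*ba)?b)*d)* → 14 states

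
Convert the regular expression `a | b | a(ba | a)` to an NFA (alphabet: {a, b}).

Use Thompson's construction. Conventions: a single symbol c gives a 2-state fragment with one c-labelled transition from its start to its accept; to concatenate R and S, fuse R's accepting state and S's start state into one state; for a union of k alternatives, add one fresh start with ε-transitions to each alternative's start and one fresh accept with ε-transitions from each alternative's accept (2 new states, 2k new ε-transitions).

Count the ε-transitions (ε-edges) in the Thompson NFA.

By structural recursion:
Each of the 6 symbol leaves contributes 0 ε-transitions.
  ba — 0 ε-transitions
  ba | a — 4 ε-transitions
  a(ba | a) — 4 ε-transitions
  a | b | a(ba | a) — 10 ε-transitions

10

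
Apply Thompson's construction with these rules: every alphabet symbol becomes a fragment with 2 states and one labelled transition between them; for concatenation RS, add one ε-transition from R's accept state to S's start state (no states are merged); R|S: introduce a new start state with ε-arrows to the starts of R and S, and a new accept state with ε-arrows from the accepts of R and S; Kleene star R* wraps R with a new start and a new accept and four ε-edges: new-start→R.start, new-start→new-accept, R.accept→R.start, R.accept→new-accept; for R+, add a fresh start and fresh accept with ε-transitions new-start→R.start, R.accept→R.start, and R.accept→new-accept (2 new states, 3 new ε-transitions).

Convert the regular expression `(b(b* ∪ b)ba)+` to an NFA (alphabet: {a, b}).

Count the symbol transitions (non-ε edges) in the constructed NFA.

5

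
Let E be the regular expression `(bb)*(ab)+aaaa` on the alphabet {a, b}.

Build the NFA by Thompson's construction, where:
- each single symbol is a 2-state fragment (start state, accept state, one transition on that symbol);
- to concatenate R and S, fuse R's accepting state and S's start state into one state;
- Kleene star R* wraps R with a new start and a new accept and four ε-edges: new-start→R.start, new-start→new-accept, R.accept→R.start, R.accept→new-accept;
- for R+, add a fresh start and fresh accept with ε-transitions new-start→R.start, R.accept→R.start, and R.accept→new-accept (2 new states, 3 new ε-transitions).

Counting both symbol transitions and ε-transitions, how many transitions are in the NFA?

Recursing over subexpressions:
Each of the 8 symbol leaves contributes 1 transition (1 symbol, 0 ε).
  bb — 2 transitions (2 symbol, 0 ε)
  (bb)* — 6 transitions (2 symbol, 4 ε)
  ab — 2 transitions (2 symbol, 0 ε)
  (ab)+ — 5 transitions (2 symbol, 3 ε)
  (bb)*(ab)+aaaa — 15 transitions (8 symbol, 7 ε)

15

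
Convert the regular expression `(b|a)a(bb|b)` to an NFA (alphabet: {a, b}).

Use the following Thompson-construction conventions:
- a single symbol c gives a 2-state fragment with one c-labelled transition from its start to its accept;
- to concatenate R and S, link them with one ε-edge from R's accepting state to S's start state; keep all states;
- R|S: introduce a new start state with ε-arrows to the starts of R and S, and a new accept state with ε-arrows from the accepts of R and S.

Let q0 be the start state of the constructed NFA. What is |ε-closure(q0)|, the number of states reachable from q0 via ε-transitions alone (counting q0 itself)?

Let C(F) = |ε-closure(F.start)| within fragment F, and note whether F accepts ε. Symbol fragments have C = 1 and do not accept ε. Then:
  b|a — new start ε-reaches every alternative's start; none of them accept ε, so the new accept is not reached: C = 1 + 1 + 1 = 3
  bb — C equals the left operand's closure size = 1 (its accept is not ε-reachable, so the closure stops there)
  bb|b — C = 1 + 1 + 1 = 3 (the new accept is not ε-reachable since no branch accepts ε)
  (b|a)a(bb|b) — same as the first factor's closure: C = 3

3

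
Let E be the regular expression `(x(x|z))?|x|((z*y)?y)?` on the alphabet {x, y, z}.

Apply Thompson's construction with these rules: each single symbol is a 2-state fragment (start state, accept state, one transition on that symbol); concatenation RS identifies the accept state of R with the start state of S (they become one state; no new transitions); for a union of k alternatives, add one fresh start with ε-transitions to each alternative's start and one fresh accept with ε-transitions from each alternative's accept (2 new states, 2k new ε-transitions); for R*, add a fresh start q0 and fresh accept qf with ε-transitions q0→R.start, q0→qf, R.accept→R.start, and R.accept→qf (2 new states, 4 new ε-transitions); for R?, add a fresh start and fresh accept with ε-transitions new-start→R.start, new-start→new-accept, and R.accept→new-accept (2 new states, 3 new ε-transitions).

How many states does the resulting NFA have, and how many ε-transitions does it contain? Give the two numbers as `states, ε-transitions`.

Recursing over subexpressions:
Each of the 7 symbol leaves contributes 2 states and 0 ε-transitions.
  x|z — 6 states, 4 ε-transitions
  x(x|z) — 7 states, 4 ε-transitions
  (x(x|z))? — 9 states, 7 ε-transitions
  z* — 4 states, 4 ε-transitions
  z*y — 5 states, 4 ε-transitions
  (z*y)? — 7 states, 7 ε-transitions
  (z*y)?y — 8 states, 7 ε-transitions
  ((z*y)?y)? — 10 states, 10 ε-transitions
  (x(x|z))?|x|((z*y)?y)? — 23 states, 23 ε-transitions

23, 23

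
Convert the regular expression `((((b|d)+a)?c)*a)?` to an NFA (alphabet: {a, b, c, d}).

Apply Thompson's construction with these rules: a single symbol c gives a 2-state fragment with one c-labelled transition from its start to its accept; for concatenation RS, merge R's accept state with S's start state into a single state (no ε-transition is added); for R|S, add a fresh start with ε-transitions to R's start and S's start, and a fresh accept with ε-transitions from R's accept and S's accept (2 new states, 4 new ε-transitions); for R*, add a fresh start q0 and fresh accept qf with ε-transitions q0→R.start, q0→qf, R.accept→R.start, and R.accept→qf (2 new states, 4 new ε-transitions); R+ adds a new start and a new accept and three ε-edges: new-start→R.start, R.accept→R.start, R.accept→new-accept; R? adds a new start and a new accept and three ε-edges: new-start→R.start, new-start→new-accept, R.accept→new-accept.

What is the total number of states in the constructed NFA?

Building bottom-up:
Each of the 5 symbol leaves contributes a 2-state fragment.
  b|d : 6 states
  (b|d)+ : 8 states
  (b|d)+a : 9 states
  ((b|d)+a)? : 11 states
  ((b|d)+a)?c : 12 states
  (((b|d)+a)?c)* : 14 states
  (((b|d)+a)?c)*a : 15 states
  ((((b|d)+a)?c)*a)? : 17 states

17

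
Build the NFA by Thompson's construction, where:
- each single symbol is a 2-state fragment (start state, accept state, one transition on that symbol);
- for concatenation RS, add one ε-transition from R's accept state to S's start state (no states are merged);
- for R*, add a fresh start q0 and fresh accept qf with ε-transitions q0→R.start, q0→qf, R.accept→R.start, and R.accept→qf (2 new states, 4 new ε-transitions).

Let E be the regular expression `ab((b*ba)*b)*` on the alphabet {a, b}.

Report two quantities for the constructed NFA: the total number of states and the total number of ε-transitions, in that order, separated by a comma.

18, 17

Bottom-up over the parse tree:
Each of the 6 symbol leaves contributes 2 states and 0 ε-transitions.
  b* → 4 states, 4 ε-transitions
  b*ba → 8 states, 6 ε-transitions
  (b*ba)* → 10 states, 10 ε-transitions
  (b*ba)*b → 12 states, 11 ε-transitions
  ((b*ba)*b)* → 14 states, 15 ε-transitions
  ab((b*ba)*b)* → 18 states, 17 ε-transitions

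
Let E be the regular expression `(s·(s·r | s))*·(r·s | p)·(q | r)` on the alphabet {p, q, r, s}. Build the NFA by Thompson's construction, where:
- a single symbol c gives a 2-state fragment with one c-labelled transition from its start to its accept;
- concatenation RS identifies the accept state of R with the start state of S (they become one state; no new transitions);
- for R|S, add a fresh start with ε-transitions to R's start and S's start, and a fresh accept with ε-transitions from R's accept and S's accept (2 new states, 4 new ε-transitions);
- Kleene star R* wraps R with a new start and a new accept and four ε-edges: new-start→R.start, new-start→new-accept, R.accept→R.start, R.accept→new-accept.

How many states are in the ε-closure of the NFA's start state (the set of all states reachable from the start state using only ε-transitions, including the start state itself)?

5

Compute the ε-closure size of each fragment's start state recursively; a symbol fragment's start has no outgoing ε-edge, so its closure is just itself (size 1).
  s·r : C equals the left operand's closure size = 1 (its accept is not ε-reachable, so the closure stops there)
  s·r | s : new start ε-reaches every alternative's start; none of them accept ε, so the new accept is not reached: C = 1 + 1 + 1 = 3
  s·(s·r | s) : same as the first factor's closure: C = 1
  (s·(s·r | s))* : the star's fresh start ε-reaches both the body's start and the fresh accept: C = 2 + 1 = 3
  r·s : C equals the left operand's closure size = 1 (its accept is not ε-reachable, so the closure stops there)
  r·s | p : C = 1 + 1 + 1 = 3 (the new accept is not ε-reachable since no branch accepts ε)
  q | r : new start ε-reaches every alternative's start; none of them accept ε, so the new accept is not reached: C = 1 + 1 + 1 = 3
  (s·(s·r | s))*·(r·s | p)·(q | r) : the left operand accepts ε, so the closure extends into the next operand (the shared merged state is already counted); C = 3 + (3−1) = 5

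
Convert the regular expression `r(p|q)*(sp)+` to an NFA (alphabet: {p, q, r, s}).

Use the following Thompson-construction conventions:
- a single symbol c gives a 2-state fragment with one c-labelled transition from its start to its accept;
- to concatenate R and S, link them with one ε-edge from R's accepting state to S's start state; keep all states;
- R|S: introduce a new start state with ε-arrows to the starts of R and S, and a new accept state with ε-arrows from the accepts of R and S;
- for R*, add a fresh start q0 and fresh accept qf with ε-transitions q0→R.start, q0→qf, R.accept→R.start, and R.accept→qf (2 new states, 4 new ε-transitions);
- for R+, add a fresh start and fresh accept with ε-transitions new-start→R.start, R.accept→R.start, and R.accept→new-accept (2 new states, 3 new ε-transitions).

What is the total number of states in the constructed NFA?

16

Building bottom-up:
Each of the 5 symbol leaves contributes a 2-state fragment.
  p|q : 6 states
  (p|q)* : 8 states
  sp : 4 states
  (sp)+ : 6 states
  r(p|q)*(sp)+ : 16 states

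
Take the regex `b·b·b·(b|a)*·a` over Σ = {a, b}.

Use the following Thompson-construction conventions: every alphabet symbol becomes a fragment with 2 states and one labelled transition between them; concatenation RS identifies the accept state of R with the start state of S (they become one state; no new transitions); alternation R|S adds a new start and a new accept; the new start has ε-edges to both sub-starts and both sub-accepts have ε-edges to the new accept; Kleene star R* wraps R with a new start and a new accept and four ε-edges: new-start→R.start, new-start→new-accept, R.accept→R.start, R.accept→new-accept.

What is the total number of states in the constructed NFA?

Recursing over subexpressions:
Each of the 6 symbol leaves contributes a 2-state fragment.
  b|a = 6 states
  (b|a)* = 8 states
  b·b·b·(b|a)*·a = 12 states

12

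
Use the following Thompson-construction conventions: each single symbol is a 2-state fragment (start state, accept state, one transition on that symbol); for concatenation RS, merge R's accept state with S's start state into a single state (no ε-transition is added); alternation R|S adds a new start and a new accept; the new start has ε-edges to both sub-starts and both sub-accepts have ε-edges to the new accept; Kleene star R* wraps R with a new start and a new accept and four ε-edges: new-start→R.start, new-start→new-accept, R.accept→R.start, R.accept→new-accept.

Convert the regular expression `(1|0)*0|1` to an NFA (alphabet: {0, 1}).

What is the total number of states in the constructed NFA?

Building bottom-up:
Each of the 4 symbol leaves contributes a 2-state fragment.
  1|0 → 6 states
  (1|0)* → 8 states
  (1|0)*0 → 9 states
  (1|0)*0|1 → 13 states

13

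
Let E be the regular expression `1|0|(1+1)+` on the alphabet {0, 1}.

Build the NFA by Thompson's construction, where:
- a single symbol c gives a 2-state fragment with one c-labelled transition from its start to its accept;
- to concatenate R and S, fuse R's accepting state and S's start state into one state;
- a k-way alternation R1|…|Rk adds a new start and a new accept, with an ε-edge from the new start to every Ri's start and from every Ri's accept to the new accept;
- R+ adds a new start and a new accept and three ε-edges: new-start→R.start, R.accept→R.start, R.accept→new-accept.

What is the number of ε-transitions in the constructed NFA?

12

Bottom-up over the parse tree:
Each of the 4 symbol leaves contributes 0 ε-transitions.
  1+ : 3 ε-transitions
  1+1 : 3 ε-transitions
  (1+1)+ : 6 ε-transitions
  1|0|(1+1)+ : 12 ε-transitions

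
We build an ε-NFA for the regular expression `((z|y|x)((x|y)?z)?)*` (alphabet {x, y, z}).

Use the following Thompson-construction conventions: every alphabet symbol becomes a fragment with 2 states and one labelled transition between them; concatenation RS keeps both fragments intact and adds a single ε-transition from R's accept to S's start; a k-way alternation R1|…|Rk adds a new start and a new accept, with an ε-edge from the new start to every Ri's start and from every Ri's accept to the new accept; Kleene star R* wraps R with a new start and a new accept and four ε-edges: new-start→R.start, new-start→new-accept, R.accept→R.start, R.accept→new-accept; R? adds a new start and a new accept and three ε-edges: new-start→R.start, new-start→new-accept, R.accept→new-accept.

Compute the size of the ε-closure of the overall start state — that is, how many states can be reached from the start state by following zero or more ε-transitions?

Compute the ε-closure size of each fragment's start state recursively; a symbol fragment's start has no outgoing ε-edge, so its closure is just itself (size 1).
  z|y|x — |closure| = 1 + 1 + 1 + 1 = 4 (the new accept is not ε-reachable since no branch accepts ε)
  x|y — |closure| = 1 + 1 + 1 = 3 (the new accept is not ε-reachable since no branch accepts ε)
  (x|y)? — new start has ε-edges to the inner start and to the new accept, so |closure| = 2 + 3 = 5
  (x|y)?z — |closure| = 5 + 1 = 6 (closure spills across the concat boundary because the left factor accepts ε)
  ((x|y)?z)? — |closure| = 1 (new start) + 6 (body) + 1 (new accept, via ε) = 8
  (z|y|x)((x|y)?z)? — same as the first factor's closure: |closure| = 4
  ((z|y|x)((x|y)?z)?)* — new start has ε-edges to the inner start and to the new accept, so |closure| = 2 + 4 = 6

6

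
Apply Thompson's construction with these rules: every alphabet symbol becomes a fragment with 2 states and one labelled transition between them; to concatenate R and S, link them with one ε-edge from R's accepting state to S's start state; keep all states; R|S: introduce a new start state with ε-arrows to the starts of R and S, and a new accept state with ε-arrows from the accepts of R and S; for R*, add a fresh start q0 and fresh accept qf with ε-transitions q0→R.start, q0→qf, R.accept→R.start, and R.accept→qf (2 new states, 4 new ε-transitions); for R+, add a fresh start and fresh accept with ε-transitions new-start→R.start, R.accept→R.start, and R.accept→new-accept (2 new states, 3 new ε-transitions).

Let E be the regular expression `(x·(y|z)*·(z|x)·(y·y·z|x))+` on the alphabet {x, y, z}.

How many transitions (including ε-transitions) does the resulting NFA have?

33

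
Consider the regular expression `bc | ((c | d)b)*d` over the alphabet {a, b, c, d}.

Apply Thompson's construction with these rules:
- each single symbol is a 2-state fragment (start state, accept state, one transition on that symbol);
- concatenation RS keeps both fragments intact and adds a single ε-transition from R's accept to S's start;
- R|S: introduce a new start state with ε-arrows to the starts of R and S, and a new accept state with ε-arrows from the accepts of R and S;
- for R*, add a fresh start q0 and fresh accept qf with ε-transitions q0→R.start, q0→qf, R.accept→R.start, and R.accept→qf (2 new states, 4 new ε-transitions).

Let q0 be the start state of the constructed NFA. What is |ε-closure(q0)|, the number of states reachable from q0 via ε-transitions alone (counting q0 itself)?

Compute the ε-closure size of each fragment's start state recursively; a symbol fragment's start has no outgoing ε-edge, so its closure is just itself (size 1).
  bc — |ε-closure| equals the left operand's closure size = 1 (its accept is not ε-reachable, so the closure stops there)
  c | d — new start ε-reaches every alternative's start; none of them accept ε, so the new accept is not reached: |ε-closure| = 1 + 1 + 1 = 3
  (c | d)b — same as the first factor's closure: |ε-closure| = 3
  ((c | d)b)* — the star's fresh start ε-reaches both the body's start and the fresh accept: |ε-closure| = 2 + 3 = 5
  ((c | d)b)*d — |ε-closure| = 5 + 1 = 6 (closure spills across the concat boundary because the left factor accepts ε)
  bc | ((c | d)b)*d — |ε-closure| = 1 + 1 + 6 = 8 (the new accept is not ε-reachable since no branch accepts ε)

8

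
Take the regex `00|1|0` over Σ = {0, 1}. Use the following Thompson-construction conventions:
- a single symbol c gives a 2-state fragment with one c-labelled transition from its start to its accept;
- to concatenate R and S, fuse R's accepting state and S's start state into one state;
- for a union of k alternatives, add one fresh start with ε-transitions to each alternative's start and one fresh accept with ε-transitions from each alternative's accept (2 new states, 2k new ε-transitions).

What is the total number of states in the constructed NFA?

9

By structural recursion:
Each of the 4 symbol leaves contributes a 2-state fragment.
  00 — 3 states
  00|1|0 — 9 states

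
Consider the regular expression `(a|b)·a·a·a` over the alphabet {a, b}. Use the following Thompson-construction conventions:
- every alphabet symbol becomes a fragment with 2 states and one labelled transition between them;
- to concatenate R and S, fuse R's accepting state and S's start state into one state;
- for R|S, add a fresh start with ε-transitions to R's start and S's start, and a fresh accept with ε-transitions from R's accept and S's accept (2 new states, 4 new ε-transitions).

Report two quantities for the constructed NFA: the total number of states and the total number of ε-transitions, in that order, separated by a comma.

9, 4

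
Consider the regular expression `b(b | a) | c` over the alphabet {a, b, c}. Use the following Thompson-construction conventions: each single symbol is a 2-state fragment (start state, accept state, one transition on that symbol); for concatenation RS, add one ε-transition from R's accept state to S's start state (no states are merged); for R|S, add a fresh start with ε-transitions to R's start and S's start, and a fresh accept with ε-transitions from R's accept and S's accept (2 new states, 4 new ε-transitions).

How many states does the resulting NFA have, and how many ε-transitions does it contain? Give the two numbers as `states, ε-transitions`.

Bottom-up over the parse tree:
Each of the 4 symbol leaves contributes 2 states and 0 ε-transitions.
  b | a : 6 states, 4 ε-transitions
  b(b | a) : 8 states, 5 ε-transitions
  b(b | a) | c : 12 states, 9 ε-transitions

12, 9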